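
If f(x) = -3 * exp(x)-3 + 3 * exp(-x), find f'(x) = (-3*exp(2*x) - 3)*exp(-x)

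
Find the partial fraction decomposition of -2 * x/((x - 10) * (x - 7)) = 14/(3*(x - 7)) - 20/(3*(x - 10))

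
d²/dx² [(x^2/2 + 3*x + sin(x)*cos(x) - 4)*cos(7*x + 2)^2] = -49*x^2*cos(14*x + 4) - 14*x*sin(14*x + 4) - 294*x*cos(14*x + 4) - sin(2*x) + 18*sin(12*x + 4) - 42*sin(14*x + 4) - 32*sin(16*x + 4) + 785*cos(14*x + 4)/2 + 1/2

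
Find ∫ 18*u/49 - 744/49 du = 9*u^2/49 - 744*u/49 + C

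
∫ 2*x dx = x^2 + C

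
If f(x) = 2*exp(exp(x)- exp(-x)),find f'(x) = (2*exp(exp(x) - exp(-x)) + 2*exp(2*x + exp(x) - exp(-x)))*exp(-x)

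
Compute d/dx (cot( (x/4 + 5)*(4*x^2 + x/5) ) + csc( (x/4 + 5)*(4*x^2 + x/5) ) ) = -(3*x^2*cos(x*(x^2 + 401*x/20 + 1)) + 3*x^2 + 401*x*cos(x*(x^2 + 401*x/20 + 1))/10 + 401*x/10 + cos(x*(x^2 + 401*x/20 + 1)) + 1)/sin(x*(x^2 + 401*x/20 + 1))^2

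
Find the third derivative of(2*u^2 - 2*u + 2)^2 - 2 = 96*u - 48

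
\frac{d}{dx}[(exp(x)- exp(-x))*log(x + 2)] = (x*exp(2*x)*log(x + 2) + x*log(x + 2) + 2*exp(2*x)*log(x + 2) + exp(2*x) + 2*log(x + 2) - 1)/(x*exp(x) + 2*exp(x))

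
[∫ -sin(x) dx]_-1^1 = 0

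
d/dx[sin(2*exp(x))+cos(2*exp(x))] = 2*sqrt(2)*exp(x)*cos(2*exp(x) + pi/4)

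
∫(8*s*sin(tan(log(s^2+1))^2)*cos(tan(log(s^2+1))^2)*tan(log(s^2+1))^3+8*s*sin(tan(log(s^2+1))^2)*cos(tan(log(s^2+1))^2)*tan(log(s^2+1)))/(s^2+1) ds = sin(tan(log(s^2 + 1))^2)^2 + C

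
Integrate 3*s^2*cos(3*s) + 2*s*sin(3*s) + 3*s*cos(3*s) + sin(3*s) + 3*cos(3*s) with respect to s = (s^2 + s + 1)*sin(3*s) + C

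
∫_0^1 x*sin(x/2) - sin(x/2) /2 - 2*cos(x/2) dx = -1 - cos(1/2)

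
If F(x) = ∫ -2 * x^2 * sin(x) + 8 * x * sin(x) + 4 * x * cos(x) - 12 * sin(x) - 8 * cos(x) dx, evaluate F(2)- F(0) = -12 + 4*cos(2)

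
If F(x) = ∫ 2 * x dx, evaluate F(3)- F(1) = 8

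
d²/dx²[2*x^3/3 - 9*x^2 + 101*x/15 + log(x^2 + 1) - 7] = (4*x^5 - 18*x^4 + 8*x^3 - 38*x^2 + 4*x - 16)/(x^4 + 2*x^2 + 1)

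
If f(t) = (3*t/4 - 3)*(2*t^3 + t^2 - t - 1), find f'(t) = 6*t^3 - 63*t^2/4 - 15*t/2 + 9/4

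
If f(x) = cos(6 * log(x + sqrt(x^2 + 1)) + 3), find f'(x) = -6*(x + sqrt(x^2 + 1))*sin(6*log(x + sqrt(x^2 + 1)) + 3)/(x^2 + x*sqrt(x^2 + 1) + 1)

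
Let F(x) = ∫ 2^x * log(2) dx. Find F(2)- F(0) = 3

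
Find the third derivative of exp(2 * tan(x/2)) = (tan(x/2)^6 + 3*tan(x/2)^5 + 9*tan(x/2)^4/2 + 6*tan(x/2)^3 + 5*tan(x/2)^2 + 3*tan(x/2) + 3/2)*exp(2*tan(x/2))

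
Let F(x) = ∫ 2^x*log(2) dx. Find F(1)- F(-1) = 3/2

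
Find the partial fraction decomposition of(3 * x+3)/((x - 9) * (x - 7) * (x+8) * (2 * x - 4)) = 7/(1700*(x + 8)) + 9/(700*(x - 2)) - 2/(25*(x - 7)) + 15/(238*(x - 9))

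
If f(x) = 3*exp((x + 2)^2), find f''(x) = 12*x^2*exp(x^2 + 4*x + 4) + 48*x*exp(x^2 + 4*x + 4) + 54*exp(x^2 + 4*x + 4)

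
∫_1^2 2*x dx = 3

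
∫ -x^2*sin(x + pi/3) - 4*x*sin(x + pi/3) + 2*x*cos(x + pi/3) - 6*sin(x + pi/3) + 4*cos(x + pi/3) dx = ((x + 2)^2 + 2)*cos(x + pi/3) + C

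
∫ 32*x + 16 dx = 16*x^2 + 16*x + C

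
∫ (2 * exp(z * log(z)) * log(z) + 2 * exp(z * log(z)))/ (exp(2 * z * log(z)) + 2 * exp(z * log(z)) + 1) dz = 2*(3*exp(z*log(z)) + 2)/(exp(z*log(z)) + 1) + C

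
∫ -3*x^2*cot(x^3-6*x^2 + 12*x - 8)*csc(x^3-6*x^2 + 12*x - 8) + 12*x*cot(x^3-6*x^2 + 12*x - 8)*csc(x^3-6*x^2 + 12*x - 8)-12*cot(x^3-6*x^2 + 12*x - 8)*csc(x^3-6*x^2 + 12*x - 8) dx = csc((x - 2)^3) + C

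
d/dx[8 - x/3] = -1/3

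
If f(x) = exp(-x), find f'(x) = -exp(-x)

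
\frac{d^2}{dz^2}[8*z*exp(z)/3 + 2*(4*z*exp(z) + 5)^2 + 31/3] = 128*z^2*exp(2*z) + 256*z*exp(2*z) + 248*z*exp(z)/3 + 64*exp(2*z) + 496*exp(z)/3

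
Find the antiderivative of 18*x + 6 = 9*x^2 + 6*x + C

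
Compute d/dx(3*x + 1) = 3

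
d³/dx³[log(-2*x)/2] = x^(-3)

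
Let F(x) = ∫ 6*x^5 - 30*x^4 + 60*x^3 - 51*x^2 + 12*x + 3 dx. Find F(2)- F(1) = 4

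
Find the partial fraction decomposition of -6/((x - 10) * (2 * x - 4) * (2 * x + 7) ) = -4/(99*(2*x + 7)) + 3/(88*(x - 2)) - 1/(72*(x - 10))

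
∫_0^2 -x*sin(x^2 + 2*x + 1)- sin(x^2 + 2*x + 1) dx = cos(9)/2 - cos(1)/2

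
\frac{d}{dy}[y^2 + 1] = 2*y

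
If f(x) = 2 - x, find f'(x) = -1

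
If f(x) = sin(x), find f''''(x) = sin(x)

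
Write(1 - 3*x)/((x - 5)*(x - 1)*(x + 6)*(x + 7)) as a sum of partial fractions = -11/(48*(x + 7)) + 19/(77*(x + 6)) + 1/(112*(x - 1)) - 7/(264*(x - 5))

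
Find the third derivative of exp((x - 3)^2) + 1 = 8*x^3*exp(x^2 - 6*x + 9) - 72*x^2*exp(x^2 - 6*x + 9) + 228*x*exp(x^2 - 6*x + 9) - 252*exp(x^2 - 6*x + 9)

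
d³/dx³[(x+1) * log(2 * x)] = (2 - x)/x^3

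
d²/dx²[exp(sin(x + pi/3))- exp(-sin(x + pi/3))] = (-exp(2*sin(x + pi/3))*sin(x + pi/3) + exp(2*sin(x + pi/3))*cos(x + pi/3)^2 - sin(x + pi/3) - cos(x + pi/3)^2)*exp(-sin(x + pi/3))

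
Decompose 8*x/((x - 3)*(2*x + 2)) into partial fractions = 1/(x + 1) + 3/(x - 3)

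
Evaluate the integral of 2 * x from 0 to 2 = 4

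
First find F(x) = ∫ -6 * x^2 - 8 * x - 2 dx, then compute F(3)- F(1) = -88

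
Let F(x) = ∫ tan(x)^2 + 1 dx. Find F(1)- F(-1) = 2*tan(1)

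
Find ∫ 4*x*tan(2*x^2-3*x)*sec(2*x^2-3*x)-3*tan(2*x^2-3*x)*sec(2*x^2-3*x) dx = sec(x*(2*x - 3)) + C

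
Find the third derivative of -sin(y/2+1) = cos(y/2 + 1)/8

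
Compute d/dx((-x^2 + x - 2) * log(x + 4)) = (-2*x^2*log(x + 4) - x^2 - 7*x*log(x + 4) + x + 4*log(x + 4) - 2)/(x + 4)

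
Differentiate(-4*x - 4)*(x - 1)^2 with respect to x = -12*x^2 + 8*x + 4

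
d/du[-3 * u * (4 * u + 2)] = -24*u - 6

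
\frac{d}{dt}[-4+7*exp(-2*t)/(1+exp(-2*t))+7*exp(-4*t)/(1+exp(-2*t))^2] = (-14*exp(4*t) - 42*exp(2*t))/(exp(6*t) + 3*exp(4*t) + 3*exp(2*t) + 1)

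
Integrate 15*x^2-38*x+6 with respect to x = 5*x^3 - 19*x^2 + 6*x + C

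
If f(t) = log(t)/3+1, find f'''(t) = 2/(3*t^3)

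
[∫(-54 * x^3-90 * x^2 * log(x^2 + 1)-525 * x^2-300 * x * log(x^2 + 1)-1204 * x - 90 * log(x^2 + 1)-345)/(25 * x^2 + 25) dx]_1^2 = -3*(log(5) + 31/5)^2 - 7*log(2) + 21/5 + 7*log(5) + 3*(log(2) + 28/5)^2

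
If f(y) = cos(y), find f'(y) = -sin(y)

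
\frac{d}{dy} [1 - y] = -1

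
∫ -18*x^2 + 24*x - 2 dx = -6*x^3 + 12*x^2 - 2*x + C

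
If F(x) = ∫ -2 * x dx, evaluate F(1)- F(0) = -1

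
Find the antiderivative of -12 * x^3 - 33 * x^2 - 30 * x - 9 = -3*x^4 - 11*x^3 - 15*x^2 - 9*x + C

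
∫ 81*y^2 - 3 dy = 27*y^3 - 3*y + C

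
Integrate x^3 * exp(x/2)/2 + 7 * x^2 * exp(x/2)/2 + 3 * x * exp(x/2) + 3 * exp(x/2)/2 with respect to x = (x^3 + x^2 + 2*x - 1)*exp(x/2) + C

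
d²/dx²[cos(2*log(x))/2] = (sin(2*log(x)) - 2*cos(2*log(x)))/x^2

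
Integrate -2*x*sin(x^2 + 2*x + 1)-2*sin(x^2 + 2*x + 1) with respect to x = cos((x + 1)^2) + C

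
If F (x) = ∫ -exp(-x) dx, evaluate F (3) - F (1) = -exp(-1) + exp(-3)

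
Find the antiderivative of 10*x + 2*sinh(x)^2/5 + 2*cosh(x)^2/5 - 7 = 5*x^2 - 7*x + sinh(2*x)/5 + C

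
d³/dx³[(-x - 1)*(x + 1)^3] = -24*x - 24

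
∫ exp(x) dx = exp(x) + C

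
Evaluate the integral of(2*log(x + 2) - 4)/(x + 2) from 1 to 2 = -(-2 + log(3))^2 + (-2 + log(4))^2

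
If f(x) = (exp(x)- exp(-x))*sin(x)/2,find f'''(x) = sqrt(2)*(exp(2*x)*cos(x + pi/4) - sin(x + pi/4))*exp(-x)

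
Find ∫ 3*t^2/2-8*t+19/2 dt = t^3/2 - 4*t^2 + 19*t/2 + C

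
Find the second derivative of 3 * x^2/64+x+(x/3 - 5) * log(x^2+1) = (9*x^4 + 64*x^3 + 978*x^2 + 192*x - 951)/(96*x^4 + 192*x^2 + 96)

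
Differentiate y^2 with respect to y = 2*y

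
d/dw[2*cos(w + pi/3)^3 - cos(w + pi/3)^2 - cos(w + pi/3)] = -6*sin(w + pi/3)*cos(w + pi/3)^2 + sin(w + pi/3) + cos(2*w + pi/6)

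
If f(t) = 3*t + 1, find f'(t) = 3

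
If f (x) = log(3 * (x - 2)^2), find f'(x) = 2/(x - 2)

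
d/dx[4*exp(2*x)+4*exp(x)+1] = 8*exp(2*x) + 4*exp(x)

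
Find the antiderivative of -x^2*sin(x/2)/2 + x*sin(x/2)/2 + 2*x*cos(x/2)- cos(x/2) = x*(x - 1)*cos(x/2) + C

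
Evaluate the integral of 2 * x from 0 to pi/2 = pi^2/4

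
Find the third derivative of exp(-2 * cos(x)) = 2*(4*sin(x)^2 + 6*cos(x) - 1)*exp(-2*cos(x))*sin(x)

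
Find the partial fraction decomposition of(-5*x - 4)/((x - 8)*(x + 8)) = -9/(4*(x + 8)) - 11/(4*(x - 8))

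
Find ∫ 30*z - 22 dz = 15*z^2 - 22*z + C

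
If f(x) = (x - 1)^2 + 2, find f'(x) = 2*x - 2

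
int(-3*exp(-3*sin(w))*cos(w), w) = exp(-3*sin(w)) + C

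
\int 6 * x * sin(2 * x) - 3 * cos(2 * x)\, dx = -3*x*cos(2*x) + C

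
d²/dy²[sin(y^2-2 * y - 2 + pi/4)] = -4*y^2*sin(y^2 - 2*y - 2 + pi/4) + 8*y*sin(y^2 - 2*y - 2 + pi/4) - 4*sin(y^2 - 2*y - 2 + pi/4) + 2*cos(y^2 - 2*y - 2 + pi/4)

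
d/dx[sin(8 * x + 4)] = 8*cos(8*x + 4)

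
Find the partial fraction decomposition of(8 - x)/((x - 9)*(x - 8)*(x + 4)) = 1/(13*(x + 4)) - 1/(13*(x - 9))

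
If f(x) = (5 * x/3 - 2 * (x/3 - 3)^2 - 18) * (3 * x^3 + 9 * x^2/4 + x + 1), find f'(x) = -10*x^4/3 + 66*x^3 - 3437*x^2/12 - 1360*x/9 - 91/3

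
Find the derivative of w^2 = 2*w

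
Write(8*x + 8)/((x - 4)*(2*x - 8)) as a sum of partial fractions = 4/(x - 4) + 20/(x - 4)^2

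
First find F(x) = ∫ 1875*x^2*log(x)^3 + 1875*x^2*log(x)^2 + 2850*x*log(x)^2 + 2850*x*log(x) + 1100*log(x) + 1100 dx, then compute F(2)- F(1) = -3*(-10*log(2) - 4)^2 - 272 + 40*log(2) - 5*(-10*log(2) - 4)^3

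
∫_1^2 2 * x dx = 3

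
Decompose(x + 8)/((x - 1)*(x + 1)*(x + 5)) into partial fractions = 1/(8*(x + 5)) - 7/(8*(x + 1)) + 3/(4*(x - 1))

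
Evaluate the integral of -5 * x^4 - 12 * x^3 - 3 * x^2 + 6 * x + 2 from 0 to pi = (-pi + pi^3)*(-pi^2 - 3*pi - 2)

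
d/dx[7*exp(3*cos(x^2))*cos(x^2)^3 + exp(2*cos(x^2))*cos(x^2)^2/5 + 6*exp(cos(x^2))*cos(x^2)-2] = -2*x*(21*exp(2*cos(x^2))*cos(x^2)^3 + 21*exp(2*cos(x^2))*cos(x^2)^2 + 2*exp(cos(x^2))*cos(x^2)^2/5 + 2*exp(cos(x^2))*cos(x^2)/5 + 6*cos(x^2) + 6)*exp(cos(x^2))*sin(x^2)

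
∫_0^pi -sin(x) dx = -2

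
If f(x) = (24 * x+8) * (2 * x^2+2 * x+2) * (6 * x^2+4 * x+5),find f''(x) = 5760*x^3 + 6912*x^2 + 5280*x + 1344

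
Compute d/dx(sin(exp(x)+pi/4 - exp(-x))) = (exp(2*x) + 1)*exp(-x)*cos(exp(x) + pi/4 - exp(-x))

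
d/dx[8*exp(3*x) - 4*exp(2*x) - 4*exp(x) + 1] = 24*exp(3*x) - 8*exp(2*x) - 4*exp(x)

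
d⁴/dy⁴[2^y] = 2^y*log(2)^4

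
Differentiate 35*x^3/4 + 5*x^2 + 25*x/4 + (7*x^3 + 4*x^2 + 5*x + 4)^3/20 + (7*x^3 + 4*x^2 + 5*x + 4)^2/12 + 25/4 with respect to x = 3087*x^8/20 + 1176*x^7/5 + 7497*x^6/20 + 4721*x^5/10 + 4591*x^4/12 + 4426*x^3/15 + 957*x^2/5 + 687*x/10 + 259/12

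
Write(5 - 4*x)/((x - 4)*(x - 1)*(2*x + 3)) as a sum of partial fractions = 4/(5*(2*x + 3)) - 1/(15*(x - 1)) - 1/(3*(x - 4))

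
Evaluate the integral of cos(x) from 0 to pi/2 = 1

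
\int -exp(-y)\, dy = exp(-y) + C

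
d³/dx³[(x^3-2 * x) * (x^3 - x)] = 120*x^3 - 72*x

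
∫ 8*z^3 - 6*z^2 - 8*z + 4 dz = 2*z^4 - 2*z^3 - 4*z^2 + 4*z + C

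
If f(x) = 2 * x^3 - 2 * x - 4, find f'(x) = 6*x^2 - 2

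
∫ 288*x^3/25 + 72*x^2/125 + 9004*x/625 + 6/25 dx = 72*x^4/25 + 24*x^3/125 + 4502*x^2/625 + 6*x/25 + C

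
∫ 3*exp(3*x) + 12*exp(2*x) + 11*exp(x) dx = (exp(x) + 2)^3 - exp(x) + C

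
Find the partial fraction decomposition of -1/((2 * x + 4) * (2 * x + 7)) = 1/(3*(2*x + 7)) - 1/(6*(x + 2))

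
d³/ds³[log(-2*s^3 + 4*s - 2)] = (6*s^6 + 12*s^4 - 42*s^3 + 24*s^2 + 12*s - 10)/(s^9 - 6*s^7 + 3*s^6 + 12*s^5 - 12*s^4 - 5*s^3 + 12*s^2 - 6*s + 1)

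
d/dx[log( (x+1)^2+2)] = (2*x + 2)/(x^2 + 2*x + 3)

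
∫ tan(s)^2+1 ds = tan(s) + C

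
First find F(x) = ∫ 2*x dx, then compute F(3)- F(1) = 8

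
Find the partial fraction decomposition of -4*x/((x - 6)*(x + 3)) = -4/(3*(x + 3)) - 8/(3*(x - 6))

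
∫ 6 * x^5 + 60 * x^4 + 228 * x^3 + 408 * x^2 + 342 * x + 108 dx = x^6 + 12*x^5 + 57*x^4 + 136*x^3 + 171*x^2 + 108*x + C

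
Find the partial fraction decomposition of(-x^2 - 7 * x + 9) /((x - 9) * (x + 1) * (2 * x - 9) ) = 19/(11*(2*x - 9)) + 3/(22*(x + 1)) - 3/(2*(x - 9))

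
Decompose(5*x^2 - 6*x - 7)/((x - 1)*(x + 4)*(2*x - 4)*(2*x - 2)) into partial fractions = -97/(600*(x + 4)) + 3/(25*(x - 1)) + 2/(5*(x - 1)^2) + 1/(24*(x - 2))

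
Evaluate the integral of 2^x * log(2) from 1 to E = -2 + 2^E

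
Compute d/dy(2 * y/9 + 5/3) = 2/9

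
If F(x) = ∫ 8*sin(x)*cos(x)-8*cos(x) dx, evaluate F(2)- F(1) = -4*(-1 + sin(1))^2 + 4*(-1 + sin(2))^2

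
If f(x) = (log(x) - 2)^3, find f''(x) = (-3*log(x)^2 + 18*log(x) - 24)/x^2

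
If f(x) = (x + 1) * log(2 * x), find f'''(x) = (2 - x)/x^3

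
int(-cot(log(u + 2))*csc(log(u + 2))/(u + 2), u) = csc(log(u + 2)) + C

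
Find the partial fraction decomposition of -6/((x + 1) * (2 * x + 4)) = 3/(x + 2) - 3/(x + 1)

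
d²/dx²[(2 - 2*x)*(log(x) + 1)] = (-2*x - 2)/x^2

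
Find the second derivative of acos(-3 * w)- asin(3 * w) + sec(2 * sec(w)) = 8*tan(w)^2*tan(2*sec(w))^2*sec(w)^2*sec(2*sec(w)) + 4*tan(w)^2*tan(2*sec(w))*sec(w)*sec(2*sec(w)) + 4*tan(w)^2*sec(w)^2*sec(2*sec(w)) + 2*tan(2*sec(w))*sec(w)*sec(2*sec(w))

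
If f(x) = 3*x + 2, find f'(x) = 3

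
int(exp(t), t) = exp(t) + C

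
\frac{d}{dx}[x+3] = 1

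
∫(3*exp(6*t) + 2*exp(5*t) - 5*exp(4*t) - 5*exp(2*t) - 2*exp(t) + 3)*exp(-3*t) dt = -10*sinh(t) + 2*sinh(3*t) + 2*cosh(2*t) + C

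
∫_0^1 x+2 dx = 5/2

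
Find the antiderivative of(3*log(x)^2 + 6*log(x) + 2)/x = (log(x) + 1)^3 - log(x) + C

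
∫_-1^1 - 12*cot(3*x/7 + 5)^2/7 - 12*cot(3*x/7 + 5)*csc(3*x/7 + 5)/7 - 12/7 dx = 4*csc(38/7) + 4*cot(38/7) - 4*cot(32/7) - 4*csc(32/7)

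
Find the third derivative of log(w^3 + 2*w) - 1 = (6*w^6 - 12*w^4 + 24*w^2 + 16)/(w^9 + 6*w^7 + 12*w^5 + 8*w^3)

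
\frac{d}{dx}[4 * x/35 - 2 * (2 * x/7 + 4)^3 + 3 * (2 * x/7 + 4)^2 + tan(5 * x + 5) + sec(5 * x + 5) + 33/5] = -48*x^2/343 - 24*x/7 + 5*tan(5*x + 5)^2 + 5*tan(5*x + 5)*sec(5*x + 5) - 541/35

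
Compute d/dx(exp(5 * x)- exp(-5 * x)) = (5*exp(10*x) + 5)*exp(-5*x)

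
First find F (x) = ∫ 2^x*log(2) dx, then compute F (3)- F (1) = 6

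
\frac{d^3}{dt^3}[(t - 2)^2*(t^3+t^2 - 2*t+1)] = 60*t^2 - 72*t - 12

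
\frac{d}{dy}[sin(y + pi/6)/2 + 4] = cos(y + pi/6)/2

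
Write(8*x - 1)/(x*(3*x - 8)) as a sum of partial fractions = 61/(8*(3*x - 8)) + 1/(8*x)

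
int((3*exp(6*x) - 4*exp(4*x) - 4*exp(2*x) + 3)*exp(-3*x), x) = 8*sinh(x)^3 - 2*sinh(x) + C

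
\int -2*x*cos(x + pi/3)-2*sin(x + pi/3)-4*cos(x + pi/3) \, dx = (-2*x - 4)*sin(x + pi/3) + C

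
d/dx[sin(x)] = cos(x)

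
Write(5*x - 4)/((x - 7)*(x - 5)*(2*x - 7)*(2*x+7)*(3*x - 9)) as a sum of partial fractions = -86/(97461*(2*x + 7)) + 6/(49*(2*x - 7)) - 11/(312*(x - 3)) - 7/(204*(x - 5)) + 31/(3528*(x - 7))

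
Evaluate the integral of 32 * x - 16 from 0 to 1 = 0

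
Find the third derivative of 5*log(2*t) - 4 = 10/t^3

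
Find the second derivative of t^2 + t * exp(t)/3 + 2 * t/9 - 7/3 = t*exp(t)/3 + 2*exp(t)/3 + 2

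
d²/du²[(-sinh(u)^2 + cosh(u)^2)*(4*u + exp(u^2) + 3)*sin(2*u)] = 4*u^2*exp(u^2)*sin(2*u) + 8*u*exp(u^2)*cos(2*u) - 16*u*sin(2*u) - 2*exp(u^2)*sin(2*u) - 12*sin(2*u) + 16*cos(2*u)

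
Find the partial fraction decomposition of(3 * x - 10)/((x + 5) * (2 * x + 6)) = 25/(4*(x + 5)) - 19/(4*(x + 3))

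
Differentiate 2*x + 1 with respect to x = 2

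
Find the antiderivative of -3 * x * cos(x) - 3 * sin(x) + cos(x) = (1 - 3*x)*sin(x) + C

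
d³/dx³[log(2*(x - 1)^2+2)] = (4*x^3 - 12*x^2 + 8)/(x^6 - 6*x^5 + 18*x^4 - 32*x^3 + 36*x^2 - 24*x + 8)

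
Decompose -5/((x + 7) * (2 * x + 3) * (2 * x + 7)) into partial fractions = 5/(14*(2*x + 7)) - 5/(22*(2*x + 3)) - 5/(77*(x + 7))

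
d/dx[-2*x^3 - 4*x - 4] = -6*x^2 - 4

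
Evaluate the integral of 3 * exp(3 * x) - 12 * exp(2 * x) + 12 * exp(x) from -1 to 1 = (-2 + E)^3 - (-2 + exp(-1))^3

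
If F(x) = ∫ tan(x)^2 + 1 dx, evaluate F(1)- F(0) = tan(1)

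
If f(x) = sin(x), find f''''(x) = sin(x)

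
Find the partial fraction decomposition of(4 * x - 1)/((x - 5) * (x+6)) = 25/(11*(x + 6)) + 19/(11*(x - 5))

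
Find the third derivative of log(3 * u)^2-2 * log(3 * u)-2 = (4*log(u) - 10 + 4*log(3))/u^3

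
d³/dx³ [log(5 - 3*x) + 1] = 54/(27*x^3 - 135*x^2 + 225*x - 125)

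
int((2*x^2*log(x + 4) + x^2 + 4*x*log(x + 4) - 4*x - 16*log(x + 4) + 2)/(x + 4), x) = ((x - 2)^2 - 2)*log(x + 4) + C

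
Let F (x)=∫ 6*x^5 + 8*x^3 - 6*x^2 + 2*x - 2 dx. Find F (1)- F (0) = 0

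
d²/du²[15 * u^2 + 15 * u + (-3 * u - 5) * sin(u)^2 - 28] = -6*u*cos(2*u) - 6*sin(2*u) - 10*cos(2*u) + 30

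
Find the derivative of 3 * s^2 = 6*s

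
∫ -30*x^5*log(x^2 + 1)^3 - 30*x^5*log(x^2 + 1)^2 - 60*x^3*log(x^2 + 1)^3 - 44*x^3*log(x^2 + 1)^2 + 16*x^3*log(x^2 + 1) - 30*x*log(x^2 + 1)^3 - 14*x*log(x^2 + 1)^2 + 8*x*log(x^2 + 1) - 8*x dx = (x^2 + 1)*(-5*(x^2 + 1)^2*log(x^2 + 1)^2 + 4*(x^2 + 1)*log(x^2 + 1) - 4)*log(x^2 + 1) + C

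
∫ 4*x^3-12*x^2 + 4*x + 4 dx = x^4 - 4*x^3 + 2*x^2 + 4*x + C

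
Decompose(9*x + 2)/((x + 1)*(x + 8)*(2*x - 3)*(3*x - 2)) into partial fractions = -108/(325*(3*x - 2)) + 124/(475*(2*x - 3)) + 5/(247*(x + 8)) - 1/(25*(x + 1))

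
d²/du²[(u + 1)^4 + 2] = 12*u^2 + 24*u + 12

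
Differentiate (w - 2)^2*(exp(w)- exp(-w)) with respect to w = (w^2*exp(2*w) + w^2 - 2*w*exp(2*w) - 6*w + 8)*exp(-w)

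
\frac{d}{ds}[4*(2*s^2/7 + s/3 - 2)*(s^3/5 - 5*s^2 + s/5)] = 8*s^4/7 - 2288*s^3/105 - 844*s^2/35 + 1208*s/15 - 8/5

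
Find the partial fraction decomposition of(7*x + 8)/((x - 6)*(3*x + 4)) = 2/(11*(3*x + 4)) + 25/(11*(x - 6))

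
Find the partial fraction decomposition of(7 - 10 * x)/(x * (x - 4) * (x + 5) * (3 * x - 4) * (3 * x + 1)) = -279/(910*(3*x + 1)) + 9/(160*(3*x - 4)) + 1/(210*(x + 5)) - 11/(1248*(x - 4)) + 7/(80*x)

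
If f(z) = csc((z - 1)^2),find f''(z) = 2*(-2*z^2 + 4*z^2/sin(z^2 - 2*z + 1)^2 + 4*z - 8*z/sin(z^2 - 2*z + 1)^2 - 2 - cos(z^2 - 2*z + 1)/sin(z^2 - 2*z + 1) + 4/sin(z^2 - 2*z + 1)^2)/sin(z^2 - 2*z + 1)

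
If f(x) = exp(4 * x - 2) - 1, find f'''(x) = 64*exp(4*x - 2)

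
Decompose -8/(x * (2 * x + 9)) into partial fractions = 16/(9*(2*x + 9)) - 8/(9*x)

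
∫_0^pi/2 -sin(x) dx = -1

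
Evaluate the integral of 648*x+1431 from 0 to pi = -1444 + 63*pi + 4*(19 + 9*pi)^2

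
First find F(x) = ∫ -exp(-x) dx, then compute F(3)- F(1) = -exp(-1) + exp(-3)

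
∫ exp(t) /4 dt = exp(t)/4 + C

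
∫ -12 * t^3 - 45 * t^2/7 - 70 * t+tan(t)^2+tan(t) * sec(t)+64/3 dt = -3*t^4 - 15*t^3/7 - 35*t^2 + 61*t/3 + tan(t) + sec(t) + C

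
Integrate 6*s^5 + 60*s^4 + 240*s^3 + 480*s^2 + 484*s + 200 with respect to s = s^6 + 12*s^5 + 60*s^4 + 160*s^3 + 242*s^2 + 200*s + C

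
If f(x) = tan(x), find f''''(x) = 24*tan(x)^5 + 40*tan(x)^3 + 16*tan(x)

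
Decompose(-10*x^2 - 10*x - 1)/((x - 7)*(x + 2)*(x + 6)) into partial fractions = -301/(52*(x + 6)) + 7/(12*(x + 2)) - 187/(39*(x - 7))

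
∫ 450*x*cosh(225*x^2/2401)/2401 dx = sinh(225*x^2/2401) + C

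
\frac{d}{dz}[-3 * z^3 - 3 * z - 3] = -9*z^2 - 3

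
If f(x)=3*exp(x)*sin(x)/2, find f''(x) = 3*exp(x)*cos(x)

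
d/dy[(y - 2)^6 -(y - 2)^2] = 6*y^5 - 60*y^4 + 240*y^3 - 480*y^2 + 478*y - 188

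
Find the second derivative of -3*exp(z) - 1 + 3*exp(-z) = (3 - 3*exp(2*z))*exp(-z)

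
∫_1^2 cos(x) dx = -sin(1) + sin(2)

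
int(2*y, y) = y^2 + C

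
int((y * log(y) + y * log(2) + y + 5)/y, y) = (y + 5)*log(2*y) + C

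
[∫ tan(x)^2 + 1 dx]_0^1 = tan(1)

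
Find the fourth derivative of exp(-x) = exp(-x)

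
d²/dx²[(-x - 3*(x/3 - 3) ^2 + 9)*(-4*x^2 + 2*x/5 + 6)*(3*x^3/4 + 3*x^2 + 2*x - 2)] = 42*x^5 - 333*x^4 - 224*x^3/3 + 2282*x^2 + 1030*x - 4224/5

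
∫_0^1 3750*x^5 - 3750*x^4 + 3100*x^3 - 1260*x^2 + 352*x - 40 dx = 366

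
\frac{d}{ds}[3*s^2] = 6*s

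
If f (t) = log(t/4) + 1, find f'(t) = 1/t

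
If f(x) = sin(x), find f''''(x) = sin(x)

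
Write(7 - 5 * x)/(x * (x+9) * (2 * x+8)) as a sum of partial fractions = 26/(45*(x + 9)) - 27/(40*(x + 4)) + 7/(72*x)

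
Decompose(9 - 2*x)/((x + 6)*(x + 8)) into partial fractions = -25/(2*(x + 8)) + 21/(2*(x + 6))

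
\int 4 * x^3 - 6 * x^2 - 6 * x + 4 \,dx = x^4 - 2*x^3 - 3*x^2 + 4*x + C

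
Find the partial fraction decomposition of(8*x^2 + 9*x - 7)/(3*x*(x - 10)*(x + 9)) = 560/(513*(x + 9)) + 883/(570*(x - 10)) + 7/(270*x)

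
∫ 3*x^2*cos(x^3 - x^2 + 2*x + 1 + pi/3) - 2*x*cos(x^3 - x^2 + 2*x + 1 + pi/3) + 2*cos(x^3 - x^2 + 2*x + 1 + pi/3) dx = sin(x^3 - x^2 + 2*x + 1 + pi/3) + C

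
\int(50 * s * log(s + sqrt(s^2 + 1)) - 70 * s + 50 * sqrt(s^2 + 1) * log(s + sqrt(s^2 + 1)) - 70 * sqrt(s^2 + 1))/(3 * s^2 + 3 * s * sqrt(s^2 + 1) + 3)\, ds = 5*(5*log(s + sqrt(s^2 + 1)) - 14)*log(s + sqrt(s^2 + 1))/3 + C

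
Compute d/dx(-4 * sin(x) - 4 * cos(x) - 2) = 4*sin(x) - 4*cos(x)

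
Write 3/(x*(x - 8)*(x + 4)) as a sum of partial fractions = 1/(16*(x + 4)) + 1/(32*(x - 8)) - 3/(32*x)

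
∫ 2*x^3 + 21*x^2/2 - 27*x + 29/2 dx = x^4/2 + 7*x^3/2 - 27*x^2/2 + 29*x/2 + C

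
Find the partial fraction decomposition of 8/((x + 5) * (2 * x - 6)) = -1/(2*(x + 5)) + 1/(2*(x - 3))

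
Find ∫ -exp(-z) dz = exp(-z) + C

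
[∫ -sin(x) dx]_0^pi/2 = -1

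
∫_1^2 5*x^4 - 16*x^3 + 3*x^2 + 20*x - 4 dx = 4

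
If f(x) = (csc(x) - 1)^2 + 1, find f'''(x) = 2*(-1 + 4/sin(x) + 6/sin(x)^2 - 12/sin(x)^3)*cos(x)/sin(x)^2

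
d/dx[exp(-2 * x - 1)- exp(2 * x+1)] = (-2*exp(4*x + 2) - 2)*exp(-2*x - 1)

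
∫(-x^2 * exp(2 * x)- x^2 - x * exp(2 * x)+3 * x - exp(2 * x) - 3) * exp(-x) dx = -2*(x^2 - x + 2)*sinh(x) + C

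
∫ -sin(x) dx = cos(x) + C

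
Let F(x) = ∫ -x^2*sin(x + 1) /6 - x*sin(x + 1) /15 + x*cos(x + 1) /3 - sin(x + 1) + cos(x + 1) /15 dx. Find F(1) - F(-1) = -11/10 + 37*cos(2)/30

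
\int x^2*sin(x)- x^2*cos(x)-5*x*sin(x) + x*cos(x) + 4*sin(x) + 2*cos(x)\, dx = -sqrt(2)*(x^2 - 3*x + 1)*sin(x + pi/4) + C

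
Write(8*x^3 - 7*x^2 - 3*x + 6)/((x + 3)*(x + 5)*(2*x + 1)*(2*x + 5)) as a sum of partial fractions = 621/(20*(2*x + 5)) + 19/(180*(2*x + 1)) + 577/(45*(x + 5)) - 132/(5*(x + 3))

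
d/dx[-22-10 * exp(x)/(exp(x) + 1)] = -10*exp(x)/(exp(2*x) + 2*exp(x) + 1)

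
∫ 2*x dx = x^2 + C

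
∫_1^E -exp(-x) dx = -exp(-1) + exp(-E)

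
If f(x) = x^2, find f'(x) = 2*x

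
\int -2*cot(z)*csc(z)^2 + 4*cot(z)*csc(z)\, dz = (csc(z) - 2)^2 + C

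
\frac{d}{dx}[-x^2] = -2*x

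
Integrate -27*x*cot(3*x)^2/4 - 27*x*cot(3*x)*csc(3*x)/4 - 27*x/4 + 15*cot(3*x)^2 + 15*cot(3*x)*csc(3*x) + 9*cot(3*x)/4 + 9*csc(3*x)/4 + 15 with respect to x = (9*x/4 - 5)*(cot(3*x) + csc(3*x)) + C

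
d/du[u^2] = 2*u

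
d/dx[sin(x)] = cos(x)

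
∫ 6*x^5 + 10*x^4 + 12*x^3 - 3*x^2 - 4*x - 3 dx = x^6 + 2*x^5 + 3*x^4 - x^3 - 2*x^2 - 3*x + C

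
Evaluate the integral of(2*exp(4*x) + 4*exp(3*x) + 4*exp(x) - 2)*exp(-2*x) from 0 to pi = -4 + (-exp(-pi) + 2 + exp(pi))^2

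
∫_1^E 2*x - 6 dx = -2*E + (-2 + E)^2 + 1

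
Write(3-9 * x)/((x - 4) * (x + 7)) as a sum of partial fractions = -6/(x + 7) - 3/(x - 4)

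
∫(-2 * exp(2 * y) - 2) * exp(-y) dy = -4*sinh(y) + C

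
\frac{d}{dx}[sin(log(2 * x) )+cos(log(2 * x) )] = sqrt(2)*cos(log(x) + log(2) + pi/4)/x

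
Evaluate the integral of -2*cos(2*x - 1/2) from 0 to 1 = -sin(3/2) - sin(1/2)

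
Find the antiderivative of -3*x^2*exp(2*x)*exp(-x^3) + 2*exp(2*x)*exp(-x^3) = exp(-x*(x^2 - 2)) + C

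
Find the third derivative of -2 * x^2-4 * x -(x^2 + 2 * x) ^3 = -120*x^3 - 360*x^2 - 288*x - 48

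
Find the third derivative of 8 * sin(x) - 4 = -8*cos(x)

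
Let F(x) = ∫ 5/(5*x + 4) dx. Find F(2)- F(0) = -log(4) + log(14)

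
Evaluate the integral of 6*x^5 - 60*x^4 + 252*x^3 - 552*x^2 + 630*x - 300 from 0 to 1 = -117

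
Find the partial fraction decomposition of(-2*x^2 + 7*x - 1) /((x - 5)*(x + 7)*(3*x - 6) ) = -37/(81*(x + 7)) - 5/(81*(x - 2)) - 4/(27*(x - 5))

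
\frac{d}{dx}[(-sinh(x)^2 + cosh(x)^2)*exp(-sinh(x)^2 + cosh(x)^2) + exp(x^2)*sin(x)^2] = (-x*cos(2*x) + x + sin(2*x))*exp(x^2)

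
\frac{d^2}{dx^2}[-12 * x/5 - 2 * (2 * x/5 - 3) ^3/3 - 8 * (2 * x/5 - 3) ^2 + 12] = -32*x/125 - 16/25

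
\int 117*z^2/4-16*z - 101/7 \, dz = 39*z^3/4 - 8*z^2 - 101*z/7 + C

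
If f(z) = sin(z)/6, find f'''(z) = -cos(z)/6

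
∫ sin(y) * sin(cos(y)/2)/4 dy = cos(cos(y)/2)/2 + C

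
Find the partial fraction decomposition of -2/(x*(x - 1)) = -2/(x - 1) + 2/x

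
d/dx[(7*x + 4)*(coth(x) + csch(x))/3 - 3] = -(7*x*cosh(x) + 7*x - 7*sinh(x) - 7*sinh(2*x)/2 + 4*cosh(x) + 4)/(3*sinh(x)^2)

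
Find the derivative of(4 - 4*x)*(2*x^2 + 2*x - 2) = 16 - 24*x^2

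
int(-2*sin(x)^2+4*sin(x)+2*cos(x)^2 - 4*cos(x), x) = (sqrt(2)*sin(x + pi/4) - 2)^2 + C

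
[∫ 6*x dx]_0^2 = 12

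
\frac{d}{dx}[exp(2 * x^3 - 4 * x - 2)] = (6*x^2 - 4)*exp(2*x^3 - 4*x - 2)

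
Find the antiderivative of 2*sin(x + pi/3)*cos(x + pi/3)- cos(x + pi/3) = (sin(x + pi/3) - 1)*sin(x + pi/3) + C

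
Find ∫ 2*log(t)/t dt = log(t)^2 + C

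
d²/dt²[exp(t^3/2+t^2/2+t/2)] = 9*t^4*exp(t^3/2 + t^2/2 + t/2)/4 + 3*t^3*exp(t^3/2 + t^2/2 + t/2) + 5*t^2*exp(t^3/2 + t^2/2 + t/2)/2 + 4*t*exp(t^3/2 + t^2/2 + t/2) + 5*exp(t^3/2 + t^2/2 + t/2)/4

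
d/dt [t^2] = 2*t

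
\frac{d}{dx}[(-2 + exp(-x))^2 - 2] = (4*exp(x) - 2)*exp(-2*x)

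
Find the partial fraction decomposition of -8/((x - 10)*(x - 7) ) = 8/(3*(x - 7)) - 8/(3*(x - 10))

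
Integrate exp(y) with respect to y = exp(y) + C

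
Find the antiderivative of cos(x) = sin(x) + C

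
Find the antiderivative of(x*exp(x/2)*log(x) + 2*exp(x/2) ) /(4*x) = exp(x/2)*log(x)/2 + C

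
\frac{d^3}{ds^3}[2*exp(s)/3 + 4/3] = 2*exp(s)/3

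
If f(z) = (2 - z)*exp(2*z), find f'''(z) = -8*z*exp(2*z) + 4*exp(2*z)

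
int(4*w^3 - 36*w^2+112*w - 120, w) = w^4 - 12*w^3 + 56*w^2 - 120*w + C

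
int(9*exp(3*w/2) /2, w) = 3*exp(3*w/2) + C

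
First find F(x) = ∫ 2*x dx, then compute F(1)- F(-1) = 0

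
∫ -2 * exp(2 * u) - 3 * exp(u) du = (-exp(u) - 3)*exp(u) + C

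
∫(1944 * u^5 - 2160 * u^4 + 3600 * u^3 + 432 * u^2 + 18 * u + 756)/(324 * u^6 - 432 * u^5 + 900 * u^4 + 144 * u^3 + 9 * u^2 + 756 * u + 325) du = log((-18*u^3 + 12*u^2 - 21*u - 18)^2 + 1) + C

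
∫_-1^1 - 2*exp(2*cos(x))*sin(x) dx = 0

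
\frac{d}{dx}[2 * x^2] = 4*x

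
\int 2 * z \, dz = z^2 + C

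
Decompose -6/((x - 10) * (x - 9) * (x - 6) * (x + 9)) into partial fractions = 1/(855*(x + 9)) - 1/(30*(x - 6)) + 1/(9*(x - 9)) - 3/(38*(x - 10))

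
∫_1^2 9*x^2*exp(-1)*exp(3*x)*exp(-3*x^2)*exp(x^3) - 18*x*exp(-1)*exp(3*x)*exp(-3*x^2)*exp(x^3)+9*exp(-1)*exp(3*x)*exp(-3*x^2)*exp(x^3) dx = -3 + 3*E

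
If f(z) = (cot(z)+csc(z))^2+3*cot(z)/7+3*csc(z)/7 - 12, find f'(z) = -(3*cos(z)/7 + 3/7 + 2*cos(z)^2/sin(z) + 4*cos(z)/sin(z) + 2/sin(z))/sin(z)^2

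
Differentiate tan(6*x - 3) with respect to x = 6*tan(6*x - 3)^2 + 6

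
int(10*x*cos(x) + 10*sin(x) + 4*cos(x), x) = (10*x + 4)*sin(x) + C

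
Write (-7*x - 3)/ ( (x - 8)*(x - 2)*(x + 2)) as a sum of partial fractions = 11/(40*(x + 2)) + 17/(24*(x - 2)) - 59/(60*(x - 8))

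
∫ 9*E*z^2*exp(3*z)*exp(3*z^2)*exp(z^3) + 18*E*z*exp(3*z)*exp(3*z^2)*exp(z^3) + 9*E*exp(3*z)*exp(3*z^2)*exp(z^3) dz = 3*exp((z + 1)^3) + C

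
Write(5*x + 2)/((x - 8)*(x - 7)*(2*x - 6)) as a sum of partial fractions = 17/(40*(x - 3)) - 37/(8*(x - 7)) + 21/(5*(x - 8))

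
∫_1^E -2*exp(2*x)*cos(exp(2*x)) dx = -sin(exp(2*E)) + sin(exp(2))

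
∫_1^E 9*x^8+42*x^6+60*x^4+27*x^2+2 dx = -30 + 2*E + exp(3) + (2*E + exp(3))^3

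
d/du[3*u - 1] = 3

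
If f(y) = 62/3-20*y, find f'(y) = -20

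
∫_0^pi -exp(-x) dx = -1 + exp(-pi)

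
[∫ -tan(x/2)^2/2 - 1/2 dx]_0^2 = -tan(1)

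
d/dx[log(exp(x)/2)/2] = 1/2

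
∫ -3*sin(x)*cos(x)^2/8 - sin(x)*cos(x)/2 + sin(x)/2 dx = (cos(x)^2 + 2*cos(x) - 4)*cos(x)/8 + C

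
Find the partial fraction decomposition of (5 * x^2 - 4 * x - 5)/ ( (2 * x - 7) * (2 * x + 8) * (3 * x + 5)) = -10/(31*(3*x + 5)) + 169/(930*(2*x - 7)) + 13/(30*(x + 4))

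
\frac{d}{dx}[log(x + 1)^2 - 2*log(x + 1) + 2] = (2*log(x + 1) - 2)/(x + 1)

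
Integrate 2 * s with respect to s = s^2 + C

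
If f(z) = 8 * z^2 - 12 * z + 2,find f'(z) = 16*z - 12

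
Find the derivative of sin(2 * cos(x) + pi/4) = -2*sin(x)*cos(2*cos(x) + pi/4)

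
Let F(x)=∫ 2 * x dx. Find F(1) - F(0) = 1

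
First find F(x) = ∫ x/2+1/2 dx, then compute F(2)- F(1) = 5/4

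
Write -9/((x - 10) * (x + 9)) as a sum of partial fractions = 9/(19*(x + 9)) - 9/(19*(x - 10))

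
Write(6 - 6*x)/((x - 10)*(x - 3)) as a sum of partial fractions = 12/(7*(x - 3)) - 54/(7*(x - 10))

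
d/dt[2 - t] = -1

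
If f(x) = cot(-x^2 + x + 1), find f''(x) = 2*(4*x^2*cos(-x^2 + x + 1)/sin(-x^2 + x + 1) - 4*x*cos(-x^2 + x + 1)/sin(-x^2 + x + 1) + 1 + cos(-x^2 + x + 1)/sin(-x^2 + x + 1))/sin(-x^2 + x + 1)^2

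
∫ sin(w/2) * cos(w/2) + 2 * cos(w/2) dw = (sin(w/2) + 2)^2 + C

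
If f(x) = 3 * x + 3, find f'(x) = 3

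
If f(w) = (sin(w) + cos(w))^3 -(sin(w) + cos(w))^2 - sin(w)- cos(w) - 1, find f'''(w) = -27*sqrt(2)*sin(3*w + pi/4)/2 + 8*cos(2*w) - sqrt(2)*cos(w + pi/4)/2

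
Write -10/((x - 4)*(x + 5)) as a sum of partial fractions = 10/(9*(x + 5)) - 10/(9*(x - 4))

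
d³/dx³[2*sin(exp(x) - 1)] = 2*(-exp(2*x)*cos(exp(x) - 1) - 3*exp(x)*sin(exp(x) - 1) + cos(exp(x) - 1))*exp(x)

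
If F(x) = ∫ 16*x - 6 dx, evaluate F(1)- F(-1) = -12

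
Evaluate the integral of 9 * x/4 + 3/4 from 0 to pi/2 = 3*pi/8 + 9*pi^2/32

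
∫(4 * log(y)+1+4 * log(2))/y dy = (2*log(2*y) + 1)*log(2*y) + C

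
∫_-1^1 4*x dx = 0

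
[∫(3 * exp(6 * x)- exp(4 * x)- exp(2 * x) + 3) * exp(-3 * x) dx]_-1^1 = -4*exp(-1) + 4*E + (E - exp(-1))^3 - (-E + exp(-1))^3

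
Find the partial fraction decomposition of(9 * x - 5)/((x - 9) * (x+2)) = 23/(11*(x + 2)) + 76/(11*(x - 9))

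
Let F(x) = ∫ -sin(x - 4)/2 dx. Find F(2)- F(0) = cos(2)/2 - cos(4)/2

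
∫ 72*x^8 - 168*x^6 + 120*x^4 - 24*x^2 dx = 8*x^9 - 24*x^7 + 24*x^5 - 8*x^3 + C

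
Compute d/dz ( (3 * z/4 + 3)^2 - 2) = 9*z/8 + 9/2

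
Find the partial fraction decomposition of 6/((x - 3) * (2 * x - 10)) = -3/(2*(x - 3)) + 3/(2*(x - 5))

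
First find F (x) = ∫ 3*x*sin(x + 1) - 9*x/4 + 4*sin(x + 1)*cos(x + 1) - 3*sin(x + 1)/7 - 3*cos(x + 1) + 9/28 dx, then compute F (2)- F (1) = -171/56 + 18*cos(2)/7 - cos(6) + cos(4) - 39*cos(3)/7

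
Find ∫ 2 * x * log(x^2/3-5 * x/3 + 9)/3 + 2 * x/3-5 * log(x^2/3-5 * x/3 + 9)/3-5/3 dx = (x^2 - 5*x + 27)*log(x^2/3 - 5*x/3 + 9)/3 + C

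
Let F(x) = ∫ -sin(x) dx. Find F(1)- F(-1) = 0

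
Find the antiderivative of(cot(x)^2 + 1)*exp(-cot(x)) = exp(-cot(x)) + C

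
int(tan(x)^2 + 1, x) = tan(x) + C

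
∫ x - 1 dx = x^2/2 - x + C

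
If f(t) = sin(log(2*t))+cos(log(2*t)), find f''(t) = -2*cos(log(t) + log(2))/t^2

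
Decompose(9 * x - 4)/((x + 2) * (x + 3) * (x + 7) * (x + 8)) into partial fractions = 38/(15*(x + 8)) - 67/(20*(x + 7)) + 31/(20*(x + 3)) - 11/(15*(x + 2))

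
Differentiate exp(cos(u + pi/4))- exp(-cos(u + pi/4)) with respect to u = (-exp(2*cos(u + pi/4))*sin(u + pi/4) - sin(u + pi/4))*exp(-cos(u + pi/4))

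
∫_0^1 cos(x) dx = sin(1)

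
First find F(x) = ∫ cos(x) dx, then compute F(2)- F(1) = -sin(1) + sin(2)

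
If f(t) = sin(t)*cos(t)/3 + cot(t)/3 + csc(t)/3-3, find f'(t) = -2*sin(t)^2/3 - 1/(3*tan(t)^2) - cos(t)/(3*sin(t)^2)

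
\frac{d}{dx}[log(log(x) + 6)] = 1/(x*log(x) + 6*x)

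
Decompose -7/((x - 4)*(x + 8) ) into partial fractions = 7/(12*(x + 8)) - 7/(12*(x - 4))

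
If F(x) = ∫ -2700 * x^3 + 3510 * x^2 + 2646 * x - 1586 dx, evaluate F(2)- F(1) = 448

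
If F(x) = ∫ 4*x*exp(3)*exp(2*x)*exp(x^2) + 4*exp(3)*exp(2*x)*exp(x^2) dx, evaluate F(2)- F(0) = -2*exp(3) + 2*exp(11)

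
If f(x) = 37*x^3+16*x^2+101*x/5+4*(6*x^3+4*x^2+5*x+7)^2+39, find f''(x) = 4320*x^4 + 3840*x^3 + 3648*x^2 + 3198*x + 680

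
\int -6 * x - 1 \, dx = -3*x^2 - x + C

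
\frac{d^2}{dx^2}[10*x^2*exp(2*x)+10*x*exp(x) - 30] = 40*x^2*exp(2*x) + 80*x*exp(2*x) + 10*x*exp(x) + 20*exp(2*x) + 20*exp(x)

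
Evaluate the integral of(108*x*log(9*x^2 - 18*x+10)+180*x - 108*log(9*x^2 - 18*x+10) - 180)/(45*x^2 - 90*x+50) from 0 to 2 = 0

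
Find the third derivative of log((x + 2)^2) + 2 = 4/(x^3 + 6*x^2 + 12*x + 8)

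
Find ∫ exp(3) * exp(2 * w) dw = exp(2*w + 3)/2 + C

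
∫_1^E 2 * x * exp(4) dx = -exp(4) + exp(6)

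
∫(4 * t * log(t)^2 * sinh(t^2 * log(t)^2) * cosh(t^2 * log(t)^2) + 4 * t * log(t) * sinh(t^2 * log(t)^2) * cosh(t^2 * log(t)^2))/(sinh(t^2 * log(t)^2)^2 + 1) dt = 2*log(cosh(t^2*log(t)^2)) + C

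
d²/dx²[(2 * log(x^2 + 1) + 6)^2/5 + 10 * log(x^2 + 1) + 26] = (-16*x^2*log(x^2 + 1) - 116*x^2 + 16*log(x^2 + 1) + 148)/(5*x^4 + 10*x^2 + 5)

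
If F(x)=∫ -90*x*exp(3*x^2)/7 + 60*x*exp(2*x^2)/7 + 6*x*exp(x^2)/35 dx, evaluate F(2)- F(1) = -15*exp(12)/7 - 15*exp(2)/7 - 3*E/35 + 3*exp(4)/35 + 15*exp(3)/7 + 15*exp(8)/7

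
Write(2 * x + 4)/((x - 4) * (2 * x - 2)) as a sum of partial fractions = -1/(x - 1) + 2/(x - 4)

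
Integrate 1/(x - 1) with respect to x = log(x - 1) + C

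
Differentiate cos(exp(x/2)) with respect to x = -exp(x/2)*sin(exp(x/2))/2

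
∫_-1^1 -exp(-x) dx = -E + exp(-1)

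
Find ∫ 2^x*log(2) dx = 2^x + C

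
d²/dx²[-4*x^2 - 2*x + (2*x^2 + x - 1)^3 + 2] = 240*x^4 + 240*x^3 - 72*x^2 - 66*x - 2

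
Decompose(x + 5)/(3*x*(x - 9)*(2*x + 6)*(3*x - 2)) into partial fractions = -51/(1100*(3*x - 2)) - 1/(1188*(x + 3)) + 7/(8100*(x - 9)) + 5/(324*x)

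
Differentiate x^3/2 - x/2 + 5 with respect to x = 3*x^2/2 - 1/2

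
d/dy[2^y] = 2^y*log(2)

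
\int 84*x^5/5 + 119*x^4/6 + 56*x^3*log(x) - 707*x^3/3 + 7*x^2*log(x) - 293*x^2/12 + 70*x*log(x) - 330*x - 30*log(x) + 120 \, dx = x*(4*x^2 + 5*x + 20*log(x) - 100)*(42*x^3 + 7*x^2 + 105*x - 90)/60 + C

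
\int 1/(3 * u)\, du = log(u)/3 + C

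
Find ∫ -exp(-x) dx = exp(-x) + C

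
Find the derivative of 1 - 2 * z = -2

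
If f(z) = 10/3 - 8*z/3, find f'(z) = -8/3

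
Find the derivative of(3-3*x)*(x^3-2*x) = -12*x^3 + 9*x^2 + 12*x - 6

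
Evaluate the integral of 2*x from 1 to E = -1 + exp(2)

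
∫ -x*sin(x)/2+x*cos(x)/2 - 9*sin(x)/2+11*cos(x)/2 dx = sqrt(2)*(x + 10)*sin(x + pi/4)/2 + C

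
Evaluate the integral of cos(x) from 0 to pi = 0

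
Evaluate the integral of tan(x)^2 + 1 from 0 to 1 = tan(1)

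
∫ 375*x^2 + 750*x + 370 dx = 125*x^3 + 375*x^2 + 370*x + C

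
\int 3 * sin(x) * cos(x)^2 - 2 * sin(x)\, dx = (sin(x)^2 + 1)*cos(x) + C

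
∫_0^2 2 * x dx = 4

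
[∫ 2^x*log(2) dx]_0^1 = 1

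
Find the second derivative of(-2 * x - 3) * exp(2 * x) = -8*x*exp(2*x) - 20*exp(2*x)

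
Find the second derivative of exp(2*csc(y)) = 2*(-1 + 2/sin(y)^2 + 2*cos(y)^2/sin(y)^3)*exp(2/sin(y))/sin(y)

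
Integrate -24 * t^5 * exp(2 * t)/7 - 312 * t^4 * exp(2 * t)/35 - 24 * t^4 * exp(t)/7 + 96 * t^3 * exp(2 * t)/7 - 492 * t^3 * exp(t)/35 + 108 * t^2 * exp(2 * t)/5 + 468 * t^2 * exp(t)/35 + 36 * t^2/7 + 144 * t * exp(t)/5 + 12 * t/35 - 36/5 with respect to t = -6*t*(t - 2)*(10*t + 21)*(t^2*exp(2*t) + 2*t*exp(t) - 1)/35 + C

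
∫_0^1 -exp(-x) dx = -1 + exp(-1)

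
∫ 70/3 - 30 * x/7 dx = -15*x^2/7 + 70*x/3 + C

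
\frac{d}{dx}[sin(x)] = cos(x)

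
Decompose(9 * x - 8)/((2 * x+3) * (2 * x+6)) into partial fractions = -43/(6*(2*x + 3)) + 35/(6*(x + 3))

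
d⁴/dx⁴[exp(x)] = exp(x)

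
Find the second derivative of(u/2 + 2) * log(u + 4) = 1/(2*u + 8)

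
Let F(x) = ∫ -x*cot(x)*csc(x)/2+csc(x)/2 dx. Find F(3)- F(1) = -csc(1)/2 + 3*csc(3)/2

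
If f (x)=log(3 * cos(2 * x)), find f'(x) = -2*tan(2*x)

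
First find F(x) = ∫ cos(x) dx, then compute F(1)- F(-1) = 2*sin(1)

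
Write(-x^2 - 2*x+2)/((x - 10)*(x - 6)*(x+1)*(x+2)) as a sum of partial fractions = -1/(48*(x + 2)) + 3/(77*(x + 1)) + 23/(112*(x - 6)) - 59/(264*(x - 10))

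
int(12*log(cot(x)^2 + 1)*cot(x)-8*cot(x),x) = -2*(6*log(sin(x)) + 4)*log(sin(x)) + C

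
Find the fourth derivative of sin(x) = sin(x)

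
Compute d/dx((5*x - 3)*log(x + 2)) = (5*x*log(x + 2) + 5*x + 10*log(x + 2) - 3)/(x + 2)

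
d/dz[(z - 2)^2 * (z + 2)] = 3*z^2 - 4*z - 4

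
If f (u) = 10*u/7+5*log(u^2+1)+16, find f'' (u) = (10 - 10*u^2)/(u^4 + 2*u^2 + 1)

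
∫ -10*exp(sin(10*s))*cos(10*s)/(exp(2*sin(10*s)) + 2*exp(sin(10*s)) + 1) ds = 1/(exp(sin(10*s)) + 1) + C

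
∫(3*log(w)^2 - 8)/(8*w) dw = log(w)^3/8 - log(w) + C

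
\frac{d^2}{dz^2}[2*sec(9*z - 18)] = 324*tan(9*z - 18)^2*sec(9*z - 18) + 162*sec(9*z - 18)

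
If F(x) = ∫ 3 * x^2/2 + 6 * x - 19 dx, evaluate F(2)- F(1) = -13/2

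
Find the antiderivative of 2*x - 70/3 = x^2 - 70*x/3 + C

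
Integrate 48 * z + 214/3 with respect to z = 24*z^2 + 214*z/3 + C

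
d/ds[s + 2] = 1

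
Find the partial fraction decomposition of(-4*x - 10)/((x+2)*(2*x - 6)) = 1/(5*(x + 2)) - 11/(5*(x - 3))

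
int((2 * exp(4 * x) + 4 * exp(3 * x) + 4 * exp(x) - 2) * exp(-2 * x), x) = ((exp(x) + 2)*exp(x) - 1)^2*exp(-2*x) + C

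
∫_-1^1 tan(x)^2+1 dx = 2*tan(1)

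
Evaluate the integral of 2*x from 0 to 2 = 4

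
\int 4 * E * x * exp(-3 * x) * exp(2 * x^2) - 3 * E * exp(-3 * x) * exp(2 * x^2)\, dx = exp(2*x^2 - 3*x + 1) + C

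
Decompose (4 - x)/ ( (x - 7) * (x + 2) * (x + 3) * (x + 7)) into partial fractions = -11/(280*(x + 7)) + 7/(40*(x + 3)) - 2/(15*(x + 2)) - 1/(420*(x - 7))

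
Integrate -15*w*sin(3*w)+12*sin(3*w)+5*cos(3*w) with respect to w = (5*w - 4)*cos(3*w) + C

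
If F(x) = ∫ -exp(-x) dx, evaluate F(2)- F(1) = -exp(-1) + exp(-2)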